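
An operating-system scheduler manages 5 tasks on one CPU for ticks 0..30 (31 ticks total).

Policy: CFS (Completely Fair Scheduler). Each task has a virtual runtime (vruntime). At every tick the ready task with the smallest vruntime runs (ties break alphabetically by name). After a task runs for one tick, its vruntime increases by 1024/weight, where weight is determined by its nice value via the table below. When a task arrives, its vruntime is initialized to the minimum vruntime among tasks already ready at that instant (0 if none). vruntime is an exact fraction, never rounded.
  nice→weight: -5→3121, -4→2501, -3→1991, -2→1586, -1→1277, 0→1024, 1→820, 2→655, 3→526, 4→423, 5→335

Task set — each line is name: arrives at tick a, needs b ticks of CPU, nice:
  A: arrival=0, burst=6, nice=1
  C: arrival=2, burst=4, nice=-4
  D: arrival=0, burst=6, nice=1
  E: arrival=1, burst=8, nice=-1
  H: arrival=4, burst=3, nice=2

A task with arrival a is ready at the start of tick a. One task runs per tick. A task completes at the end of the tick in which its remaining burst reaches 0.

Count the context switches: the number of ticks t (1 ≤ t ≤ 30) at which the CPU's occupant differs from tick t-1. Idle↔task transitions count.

t=0: vr[A=0 D=0] → run A
t=1: vr[A=256/205 D=0 E=0] → run D
t=2: vr[A=256/205 C=0 D=256/205 E=0] → run C
t=3: vr[A=256/205 C=1024/2501 D=256/205 E=0] → run E
t=4: vr[A=256/205 C=1024/2501 D=256/205 E=1024/1277 H=1024/2501] → run C
t=5: vr[A=256/205 C=2048/2501 D=256/205 E=1024/1277 H=1024/2501] → run H
t=6: vr[A=256/205 C=2048/2501 D=256/205 E=1024/1277 H=3231744/1638155] → run E
t=7: vr[A=256/205 C=2048/2501 D=256/205 E=2048/1277 H=3231744/1638155] → run C
t=8: vr[A=256/205 C=3072/2501 D=256/205 E=2048/1277 H=3231744/1638155] → run C
t=9: vr[A=256/205 D=256/205 E=2048/1277 H=3231744/1638155] → run A
t=10: vr[A=512/205 D=256/205 E=2048/1277 H=3231744/1638155] → run D
t=11: vr[A=512/205 D=512/205 E=2048/1277 H=3231744/1638155] → run E
t=12: vr[A=512/205 D=512/205 E=3072/1277 H=3231744/1638155] → run H
t=13: vr[A=512/205 D=512/205 E=3072/1277 H=5792768/1638155] → run E
t=14: vr[A=512/205 D=512/205 E=4096/1277 H=5792768/1638155] → run A
t=15: vr[A=768/205 D=512/205 E=4096/1277 H=5792768/1638155] → run D
t=16: vr[A=768/205 D=768/205 E=4096/1277 H=5792768/1638155] → run E
t=17: vr[A=768/205 D=768/205 E=5120/1277 H=5792768/1638155] → run H
t=18: vr[A=768/205 D=768/205 E=5120/1277] → run A
t=19: vr[A=1024/205 D=768/205 E=5120/1277] → run D
t=20: vr[A=1024/205 D=1024/205 E=5120/1277] → run E
t=21: vr[A=1024/205 D=1024/205 E=6144/1277] → run E
t=22: vr[A=1024/205 D=1024/205 E=7168/1277] → run A
t=23: vr[A=256/41 D=1024/205 E=7168/1277] → run D
t=24: vr[A=256/41 D=256/41 E=7168/1277] → run E
t=25: vr[A=256/41 D=256/41] → run A
t=26: vr[D=256/41] → run D
t=27: (idle)
t=28: (idle)
t=29: (idle)
t=30: (idle)

context switches = 25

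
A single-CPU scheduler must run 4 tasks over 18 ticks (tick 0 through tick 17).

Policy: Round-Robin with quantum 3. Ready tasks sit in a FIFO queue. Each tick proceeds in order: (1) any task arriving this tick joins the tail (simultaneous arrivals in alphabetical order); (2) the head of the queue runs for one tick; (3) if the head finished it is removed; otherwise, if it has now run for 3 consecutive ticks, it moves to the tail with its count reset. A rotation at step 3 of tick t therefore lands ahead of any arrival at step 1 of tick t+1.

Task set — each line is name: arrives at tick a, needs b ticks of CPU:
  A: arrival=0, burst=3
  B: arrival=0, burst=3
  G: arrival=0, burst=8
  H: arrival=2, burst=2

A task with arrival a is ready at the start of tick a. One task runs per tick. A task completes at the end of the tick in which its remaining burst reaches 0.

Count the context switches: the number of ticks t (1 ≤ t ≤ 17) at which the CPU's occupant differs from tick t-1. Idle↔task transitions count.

context switches = 5

t=0: queue=[A,B,G] q_used=0 → run A
t=1: queue=[A,B,G] q_used=1 → run A
t=2: queue=[A,B,G,H] q_used=2 → run A
t=3: queue=[B,G,H] q_used=0 → run B
t=4: queue=[B,G,H] q_used=1 → run B
t=5: queue=[B,G,H] q_used=2 → run B
t=6: queue=[G,H] q_used=0 → run G
t=7: queue=[G,H] q_used=1 → run G
t=8: queue=[G,H] q_used=2 → run G
t=9: queue=[H,G] q_used=0 → run H
t=10: queue=[H,G] q_used=1 → run H
t=11: queue=[G] q_used=0 → run G
t=12: queue=[G] q_used=1 → run G
t=13: queue=[G] q_used=2 → run G
t=14: queue=[G] q_used=0 → run G
t=15: queue=[G] q_used=1 → run G
t=16: (idle)
t=17: (idle)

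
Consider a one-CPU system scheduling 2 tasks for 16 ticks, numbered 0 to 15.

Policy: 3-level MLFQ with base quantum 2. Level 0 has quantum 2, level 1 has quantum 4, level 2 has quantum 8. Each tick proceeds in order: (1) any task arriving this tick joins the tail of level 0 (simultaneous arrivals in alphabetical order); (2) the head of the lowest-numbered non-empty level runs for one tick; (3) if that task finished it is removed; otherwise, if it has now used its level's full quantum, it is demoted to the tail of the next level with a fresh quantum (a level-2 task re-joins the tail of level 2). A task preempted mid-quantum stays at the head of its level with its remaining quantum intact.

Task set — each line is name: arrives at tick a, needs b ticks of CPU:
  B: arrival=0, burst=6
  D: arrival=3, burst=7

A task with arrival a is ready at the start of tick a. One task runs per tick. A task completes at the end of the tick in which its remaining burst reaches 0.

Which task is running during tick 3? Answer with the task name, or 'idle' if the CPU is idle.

running at tick 3 = D

t=0: L0/L1/L2 = B/-/- → run B
t=1: L0/L1/L2 = B/-/- → run B
t=2: L0/L1/L2 = -/B/- → run B
t=3: L0/L1/L2 = D/B/- → run D
t=4: L0/L1/L2 = D/B/- → run D
t=5: L0/L1/L2 = -/BD/- → run B
t=6: L0/L1/L2 = -/BD/- → run B
t=7: L0/L1/L2 = -/BD/- → run B
t=8: L0/L1/L2 = -/D/- → run D
t=9: L0/L1/L2 = -/D/- → run D
t=10: L0/L1/L2 = -/D/- → run D
t=11: L0/L1/L2 = -/D/- → run D
t=12: L0/L1/L2 = -/-/D → run D
t=13: (idle)
t=14: (idle)
t=15: (idle)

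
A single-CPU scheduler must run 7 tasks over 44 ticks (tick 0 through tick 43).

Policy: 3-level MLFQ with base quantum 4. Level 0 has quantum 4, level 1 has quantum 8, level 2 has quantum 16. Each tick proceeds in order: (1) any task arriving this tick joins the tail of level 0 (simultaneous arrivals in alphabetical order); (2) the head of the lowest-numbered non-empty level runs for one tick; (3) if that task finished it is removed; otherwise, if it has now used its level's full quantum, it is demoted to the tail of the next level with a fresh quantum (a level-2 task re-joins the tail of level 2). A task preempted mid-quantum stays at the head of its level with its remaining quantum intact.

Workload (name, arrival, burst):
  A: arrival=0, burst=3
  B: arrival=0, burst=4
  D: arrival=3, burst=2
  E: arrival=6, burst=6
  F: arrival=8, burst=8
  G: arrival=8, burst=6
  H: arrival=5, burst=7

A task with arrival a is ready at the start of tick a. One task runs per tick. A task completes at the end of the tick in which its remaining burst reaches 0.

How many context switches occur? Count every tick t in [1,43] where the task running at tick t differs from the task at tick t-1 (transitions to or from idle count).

context switches = 11

t=0: L0/L1/L2 = AB/-/- → run A
t=1: L0/L1/L2 = AB/-/- → run A
t=2: L0/L1/L2 = AB/-/- → run A
t=3: L0/L1/L2 = BD/-/- → run B
t=4: L0/L1/L2 = BD/-/- → run B
t=5: L0/L1/L2 = BDH/-/- → run B
t=6: L0/L1/L2 = BDHE/-/- → run B
t=7: L0/L1/L2 = DHE/-/- → run D
t=8: L0/L1/L2 = DHEFG/-/- → run D
t=9: L0/L1/L2 = HEFG/-/- → run H
t=10: L0/L1/L2 = HEFG/-/- → run H
t=11: L0/L1/L2 = HEFG/-/- → run H
t=12: L0/L1/L2 = HEFG/-/- → run H
t=13: L0/L1/L2 = EFG/H/- → run E
t=14: L0/L1/L2 = EFG/H/- → run E
t=15: L0/L1/L2 = EFG/H/- → run E
t=16: L0/L1/L2 = EFG/H/- → run E
t=17: L0/L1/L2 = FG/HE/- → run F
t=18: L0/L1/L2 = FG/HE/- → run F
t=19: L0/L1/L2 = FG/HE/- → run F
t=20: L0/L1/L2 = FG/HE/- → run F
t=21: L0/L1/L2 = G/HEF/- → run G
t=22: L0/L1/L2 = G/HEF/- → run G
t=23: L0/L1/L2 = G/HEF/- → run G
t=24: L0/L1/L2 = G/HEF/- → run G
t=25: L0/L1/L2 = -/HEFG/- → run H
t=26: L0/L1/L2 = -/HEFG/- → run H
t=27: L0/L1/L2 = -/HEFG/- → run H
t=28: L0/L1/L2 = -/EFG/- → run E
t=29: L0/L1/L2 = -/EFG/- → run E
t=30: L0/L1/L2 = -/FG/- → run F
t=31: L0/L1/L2 = -/FG/- → run F
t=32: L0/L1/L2 = -/FG/- → run F
t=33: L0/L1/L2 = -/FG/- → run F
t=34: L0/L1/L2 = -/G/- → run G
t=35: L0/L1/L2 = -/G/- → run G
t=36: (idle)
t=37: (idle)
t=38: (idle)
t=39: (idle)
t=40: (idle)
t=41: (idle)
t=42: (idle)
t=43: (idle)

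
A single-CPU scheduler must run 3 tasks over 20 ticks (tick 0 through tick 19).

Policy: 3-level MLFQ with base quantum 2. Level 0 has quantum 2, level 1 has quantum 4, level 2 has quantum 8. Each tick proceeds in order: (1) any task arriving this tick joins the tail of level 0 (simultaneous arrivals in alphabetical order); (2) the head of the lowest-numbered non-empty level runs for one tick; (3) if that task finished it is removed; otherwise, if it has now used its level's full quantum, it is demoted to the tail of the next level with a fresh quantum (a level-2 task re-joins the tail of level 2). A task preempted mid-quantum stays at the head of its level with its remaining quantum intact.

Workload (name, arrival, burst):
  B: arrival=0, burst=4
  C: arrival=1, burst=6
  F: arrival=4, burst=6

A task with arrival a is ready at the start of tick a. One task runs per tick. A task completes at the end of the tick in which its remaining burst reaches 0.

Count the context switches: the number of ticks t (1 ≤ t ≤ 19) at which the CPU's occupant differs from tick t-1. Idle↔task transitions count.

context switches = 6

t=0: L0/L1/L2 = B/-/- → run B
t=1: L0/L1/L2 = BC/-/- → run B
t=2: L0/L1/L2 = C/B/- → run C
t=3: L0/L1/L2 = C/B/- → run C
t=4: L0/L1/L2 = F/BC/- → run F
t=5: L0/L1/L2 = F/BC/- → run F
t=6: L0/L1/L2 = -/BCF/- → run B
t=7: L0/L1/L2 = -/BCF/- → run B
t=8: L0/L1/L2 = -/CF/- → run C
t=9: L0/L1/L2 = -/CF/- → run C
t=10: L0/L1/L2 = -/CF/- → run C
t=11: L0/L1/L2 = -/CF/- → run C
t=12: L0/L1/L2 = -/F/- → run F
t=13: L0/L1/L2 = -/F/- → run F
t=14: L0/L1/L2 = -/F/- → run F
t=15: L0/L1/L2 = -/F/- → run F
t=16: (idle)
t=17: (idle)
t=18: (idle)
t=19: (idle)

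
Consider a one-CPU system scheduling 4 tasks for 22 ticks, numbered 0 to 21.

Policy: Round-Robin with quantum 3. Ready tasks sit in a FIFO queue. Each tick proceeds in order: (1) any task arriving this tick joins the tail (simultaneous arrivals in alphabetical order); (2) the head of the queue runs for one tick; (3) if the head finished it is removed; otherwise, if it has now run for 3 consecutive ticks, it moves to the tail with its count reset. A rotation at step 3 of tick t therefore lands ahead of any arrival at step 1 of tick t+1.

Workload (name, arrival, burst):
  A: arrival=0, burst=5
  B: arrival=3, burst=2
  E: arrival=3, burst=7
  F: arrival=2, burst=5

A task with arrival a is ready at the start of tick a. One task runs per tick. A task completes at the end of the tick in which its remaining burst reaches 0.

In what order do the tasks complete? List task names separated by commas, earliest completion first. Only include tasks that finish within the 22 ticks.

t=0: queue=[A] q_used=0 → run A
t=1: queue=[A] q_used=1 → run A
t=2: queue=[A,F] q_used=2 → run A
t=3: queue=[F,A,B,E] q_used=0 → run F
t=4: queue=[F,A,B,E] q_used=1 → run F
t=5: queue=[F,A,B,E] q_used=2 → run F
t=6: queue=[A,B,E,F] q_used=0 → run A
t=7: queue=[A,B,E,F] q_used=1 → run A
t=8: queue=[B,E,F] q_used=0 → run B
t=9: queue=[B,E,F] q_used=1 → run B
t=10: queue=[E,F] q_used=0 → run E
t=11: queue=[E,F] q_used=1 → run E
t=12: queue=[E,F] q_used=2 → run E
t=13: queue=[F,E] q_used=0 → run F
t=14: queue=[F,E] q_used=1 → run F
t=15: queue=[E] q_used=0 → run E
t=16: queue=[E] q_used=1 → run E
t=17: queue=[E] q_used=2 → run E
t=18: queue=[E] q_used=0 → run E
t=19: (idle)
t=20: (idle)
t=21: (idle)

completion order = A, B, F, E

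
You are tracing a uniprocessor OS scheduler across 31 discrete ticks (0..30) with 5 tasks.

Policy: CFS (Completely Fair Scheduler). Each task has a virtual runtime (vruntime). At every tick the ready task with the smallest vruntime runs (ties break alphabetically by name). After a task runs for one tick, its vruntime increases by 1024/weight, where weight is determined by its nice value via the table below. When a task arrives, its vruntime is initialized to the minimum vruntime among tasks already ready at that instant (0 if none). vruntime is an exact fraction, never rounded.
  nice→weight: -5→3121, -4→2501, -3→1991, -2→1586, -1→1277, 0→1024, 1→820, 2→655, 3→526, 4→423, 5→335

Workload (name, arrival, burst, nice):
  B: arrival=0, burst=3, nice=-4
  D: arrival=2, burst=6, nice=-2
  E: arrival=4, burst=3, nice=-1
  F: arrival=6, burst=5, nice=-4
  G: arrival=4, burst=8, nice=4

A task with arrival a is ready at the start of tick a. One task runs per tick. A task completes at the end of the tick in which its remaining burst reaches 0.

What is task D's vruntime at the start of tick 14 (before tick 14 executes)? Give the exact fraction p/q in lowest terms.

t=0: vr[B=0] → run B
t=1: vr[B=1024/2501] → run B
t=2: vr[B=2048/2501 D=2048/2501] → run B
t=3: vr[D=2048/2501] → run D
t=4: vr[D=47616/32513 E=47616/32513 G=47616/32513] → run D
t=5: vr[D=68608/32513 E=47616/32513 G=47616/32513] → run E
t=6: vr[D=68608/32513 E=94098944/41519101 F=47616/32513 G=47616/32513] → run F
t=7: vr[D=68608/32513 E=94098944/41519101 F=60928/32513 G=47616/32513] → run G
t=8: vr[D=68608/32513 E=94098944/41519101 F=60928/32513 G=53434880/13752999] → run F
t=9: vr[D=68608/32513 E=94098944/41519101 F=74240/32513 G=53434880/13752999] → run D
t=10: vr[D=89600/32513 E=94098944/41519101 F=74240/32513 G=53434880/13752999] → run E
t=11: vr[D=89600/32513 E=127392256/41519101 F=74240/32513 G=53434880/13752999] → run F
t=12: vr[D=89600/32513 E=127392256/41519101 F=87552/32513 G=53434880/13752999] → run F
t=13: vr[D=89600/32513 E=127392256/41519101 F=100864/32513 G=53434880/13752999] → run D
t=14: vr[D=110592/32513 E=127392256/41519101 F=100864/32513 G=53434880/13752999] → run E
t=15: vr[D=110592/32513 F=100864/32513 G=53434880/13752999] → run F
t=16: vr[D=110592/32513 G=53434880/13752999] → run D
t=17: vr[D=131584/32513 G=53434880/13752999] → run G
t=18: vr[D=131584/32513 G=86728192/13752999] → run D
t=19: vr[G=86728192/13752999] → run G
t=20: vr[G=40007168/4584333] → run G
t=21: vr[G=153314816/13752999] → run G
t=22: vr[G=186608128/13752999] → run G
t=23: vr[G=73300480/4584333] → run G
t=24: vr[G=253194752/13752999] → run G
t=25: (idle)
t=26: (idle)
t=27: (idle)
t=28: (idle)
t=29: (idle)
t=30: (idle)

vruntime(D, start of tick 14) = 110592/32513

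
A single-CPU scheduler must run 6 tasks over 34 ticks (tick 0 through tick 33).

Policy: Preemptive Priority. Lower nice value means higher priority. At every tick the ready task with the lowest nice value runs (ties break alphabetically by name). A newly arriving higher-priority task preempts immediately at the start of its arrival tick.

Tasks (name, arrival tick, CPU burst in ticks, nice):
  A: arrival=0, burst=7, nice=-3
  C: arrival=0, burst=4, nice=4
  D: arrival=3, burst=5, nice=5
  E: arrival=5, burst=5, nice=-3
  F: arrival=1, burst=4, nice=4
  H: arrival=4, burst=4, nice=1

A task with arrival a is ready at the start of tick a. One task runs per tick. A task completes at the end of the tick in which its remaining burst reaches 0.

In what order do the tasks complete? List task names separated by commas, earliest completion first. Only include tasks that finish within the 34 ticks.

t=0: ready={A,C} → run A
t=1: ready={A,C,F} → run A
t=2: ready={A,C,F} → run A
t=3: ready={A,C,D,F} → run A
t=4: ready={A,C,D,F,H} → run A
t=5: ready={A,C,D,E,F,H} → run A
t=6: ready={A,C,D,E,F,H} → run A
t=7: ready={C,D,E,F,H} → run E
t=8: ready={C,D,E,F,H} → run E
t=9: ready={C,D,E,F,H} → run E
t=10: ready={C,D,E,F,H} → run E
t=11: ready={C,D,E,F,H} → run E
t=12: ready={C,D,F,H} → run H
t=13: ready={C,D,F,H} → run H
t=14: ready={C,D,F,H} → run H
t=15: ready={C,D,F,H} → run H
t=16: ready={C,D,F} → run C
t=17: ready={C,D,F} → run C
t=18: ready={C,D,F} → run C
t=19: ready={C,D,F} → run C
t=20: ready={D,F} → run F
t=21: ready={D,F} → run F
t=22: ready={D,F} → run F
t=23: ready={D,F} → run F
t=24: ready={D} → run D
t=25: ready={D} → run D
t=26: ready={D} → run D
t=27: ready={D} → run D
t=28: ready={D} → run D
t=29: (idle)
t=30: (idle)
t=31: (idle)
t=32: (idle)
t=33: (idle)

completion order = A, E, H, C, F, D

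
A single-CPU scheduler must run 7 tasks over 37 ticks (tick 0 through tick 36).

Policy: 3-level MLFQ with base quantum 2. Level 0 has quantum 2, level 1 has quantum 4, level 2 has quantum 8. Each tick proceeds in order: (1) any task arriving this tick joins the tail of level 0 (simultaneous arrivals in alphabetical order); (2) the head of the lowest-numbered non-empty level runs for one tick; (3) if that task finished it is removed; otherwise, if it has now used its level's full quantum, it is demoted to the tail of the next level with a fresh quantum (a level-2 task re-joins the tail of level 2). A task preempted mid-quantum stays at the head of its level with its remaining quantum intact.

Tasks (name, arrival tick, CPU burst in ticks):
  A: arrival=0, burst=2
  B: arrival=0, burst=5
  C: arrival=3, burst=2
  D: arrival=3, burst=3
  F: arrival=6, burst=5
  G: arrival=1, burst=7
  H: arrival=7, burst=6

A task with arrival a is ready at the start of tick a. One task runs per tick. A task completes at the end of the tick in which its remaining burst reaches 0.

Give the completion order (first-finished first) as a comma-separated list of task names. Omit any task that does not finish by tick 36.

t=0: L0/L1/L2 = AB/-/- → run A
t=1: L0/L1/L2 = ABG/-/- → run A
t=2: L0/L1/L2 = BG/-/- → run B
t=3: L0/L1/L2 = BGCD/-/- → run B
t=4: L0/L1/L2 = GCD/B/- → run G
t=5: L0/L1/L2 = GCD/B/- → run G
t=6: L0/L1/L2 = CDF/BG/- → run C
t=7: L0/L1/L2 = CDFH/BG/- → run C
t=8: L0/L1/L2 = DFH/BG/- → run D
t=9: L0/L1/L2 = DFH/BG/- → run D
t=10: L0/L1/L2 = FH/BGD/- → run F
t=11: L0/L1/L2 = FH/BGD/- → run F
t=12: L0/L1/L2 = H/BGDF/- → run H
t=13: L0/L1/L2 = H/BGDF/- → run H
t=14: L0/L1/L2 = -/BGDFH/- → run B
t=15: L0/L1/L2 = -/BGDFH/- → run B
t=16: L0/L1/L2 = -/BGDFH/- → run B
t=17: L0/L1/L2 = -/GDFH/- → run G
t=18: L0/L1/L2 = -/GDFH/- → run G
t=19: L0/L1/L2 = -/GDFH/- → run G
t=20: L0/L1/L2 = -/GDFH/- → run G
t=21: L0/L1/L2 = -/DFH/G → run D
t=22: L0/L1/L2 = -/FH/G → run F
t=23: L0/L1/L2 = -/FH/G → run F
t=24: L0/L1/L2 = -/FH/G → run F
t=25: L0/L1/L2 = -/H/G → run H
t=26: L0/L1/L2 = -/H/G → run H
t=27: L0/L1/L2 = -/H/G → run H
t=28: L0/L1/L2 = -/H/G → run H
t=29: L0/L1/L2 = -/-/G → run G
t=30: (idle)
t=31: (idle)
t=32: (idle)
t=33: (idle)
t=34: (idle)
t=35: (idle)
t=36: (idle)

completion order = A, C, B, D, F, H, G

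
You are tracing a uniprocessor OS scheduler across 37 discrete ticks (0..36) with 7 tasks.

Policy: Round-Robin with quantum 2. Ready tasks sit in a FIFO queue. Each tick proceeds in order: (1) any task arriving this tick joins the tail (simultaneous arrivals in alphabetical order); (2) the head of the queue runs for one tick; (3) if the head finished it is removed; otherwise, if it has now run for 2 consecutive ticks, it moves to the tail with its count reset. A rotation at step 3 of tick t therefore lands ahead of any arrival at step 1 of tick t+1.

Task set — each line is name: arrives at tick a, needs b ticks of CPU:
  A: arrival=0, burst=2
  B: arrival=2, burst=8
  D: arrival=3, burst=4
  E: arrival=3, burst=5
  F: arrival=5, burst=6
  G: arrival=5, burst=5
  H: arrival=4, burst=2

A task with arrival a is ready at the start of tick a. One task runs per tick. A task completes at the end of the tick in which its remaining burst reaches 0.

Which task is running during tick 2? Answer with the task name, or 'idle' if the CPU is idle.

running at tick 2 = B

t=0: queue=[A] q_used=0 → run A
t=1: queue=[A] q_used=1 → run A
t=2: queue=[B] q_used=0 → run B
t=3: queue=[B,D,E] q_used=1 → run B
t=4: queue=[D,E,B,H] q_used=0 → run D
t=5: queue=[D,E,B,H,F,G] q_used=1 → run D
t=6: queue=[E,B,H,F,G,D] q_used=0 → run E
t=7: queue=[E,B,H,F,G,D] q_used=1 → run E
t=8: queue=[B,H,F,G,D,E] q_used=0 → run B
t=9: queue=[B,H,F,G,D,E] q_used=1 → run B
t=10: queue=[H,F,G,D,E,B] q_used=0 → run H
t=11: queue=[H,F,G,D,E,B] q_used=1 → run H
t=12: queue=[F,G,D,E,B] q_used=0 → run F
t=13: queue=[F,G,D,E,B] q_used=1 → run F
t=14: queue=[G,D,E,B,F] q_used=0 → run G
t=15: queue=[G,D,E,B,F] q_used=1 → run G
t=16: queue=[D,E,B,F,G] q_used=0 → run D
t=17: queue=[D,E,B,F,G] q_used=1 → run D
t=18: queue=[E,B,F,G] q_used=0 → run E
t=19: queue=[E,B,F,G] q_used=1 → run E
t=20: queue=[B,F,G,E] q_used=0 → run B
t=21: queue=[B,F,G,E] q_used=1 → run B
t=22: queue=[F,G,E,B] q_used=0 → run F
t=23: queue=[F,G,E,B] q_used=1 → run F
t=24: queue=[G,E,B,F] q_used=0 → run G
t=25: queue=[G,E,B,F] q_used=1 → run G
t=26: queue=[E,B,F,G] q_used=0 → run E
t=27: queue=[B,F,G] q_used=0 → run B
t=28: queue=[B,F,G] q_used=1 → run B
t=29: queue=[F,G] q_used=0 → run F
t=30: queue=[F,G] q_used=1 → run F
t=31: queue=[G] q_used=0 → run G
t=32: (idle)
t=33: (idle)
t=34: (idle)
t=35: (idle)
t=36: (idle)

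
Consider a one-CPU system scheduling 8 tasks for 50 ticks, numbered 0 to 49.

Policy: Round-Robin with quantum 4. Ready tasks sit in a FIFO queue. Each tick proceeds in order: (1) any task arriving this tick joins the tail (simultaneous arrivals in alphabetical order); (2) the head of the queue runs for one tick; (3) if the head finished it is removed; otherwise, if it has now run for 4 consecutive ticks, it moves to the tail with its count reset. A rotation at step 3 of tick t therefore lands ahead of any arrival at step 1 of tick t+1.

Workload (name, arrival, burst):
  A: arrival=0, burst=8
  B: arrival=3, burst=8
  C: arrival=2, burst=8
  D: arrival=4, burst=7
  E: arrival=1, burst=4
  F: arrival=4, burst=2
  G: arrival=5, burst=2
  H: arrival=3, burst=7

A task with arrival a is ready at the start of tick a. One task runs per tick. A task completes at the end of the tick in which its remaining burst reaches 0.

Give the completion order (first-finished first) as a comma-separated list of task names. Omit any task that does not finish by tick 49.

t=0: queue=[A] q_used=0 → run A
t=1: queue=[A,E] q_used=1 → run A
t=2: queue=[A,E,C] q_used=2 → run A
t=3: queue=[A,E,C,B,H] q_used=3 → run A
t=4: queue=[E,C,B,H,A,D,F] q_used=0 → run E
t=5: queue=[E,C,B,H,A,D,F,G] q_used=1 → run E
t=6: queue=[E,C,B,H,A,D,F,G] q_used=2 → run E
t=7: queue=[E,C,B,H,A,D,F,G] q_used=3 → run E
t=8: queue=[C,B,H,A,D,F,G] q_used=0 → run C
t=9: queue=[C,B,H,A,D,F,G] q_used=1 → run C
t=10: queue=[C,B,H,A,D,F,G] q_used=2 → run C
t=11: queue=[C,B,H,A,D,F,G] q_used=3 → run C
t=12: queue=[B,H,A,D,F,G,C] q_used=0 → run B
t=13: queue=[B,H,A,D,F,G,C] q_used=1 → run B
t=14: queue=[B,H,A,D,F,G,C] q_used=2 → run B
t=15: queue=[B,H,A,D,F,G,C] q_used=3 → run B
t=16: queue=[H,A,D,F,G,C,B] q_used=0 → run H
t=17: queue=[H,A,D,F,G,C,B] q_used=1 → run H
t=18: queue=[H,A,D,F,G,C,B] q_used=2 → run H
t=19: queue=[H,A,D,F,G,C,B] q_used=3 → run H
t=20: queue=[A,D,F,G,C,B,H] q_used=0 → run A
t=21: queue=[A,D,F,G,C,B,H] q_used=1 → run A
t=22: queue=[A,D,F,G,C,B,H] q_used=2 → run A
t=23: queue=[A,D,F,G,C,B,H] q_used=3 → run A
t=24: queue=[D,F,G,C,B,H] q_used=0 → run D
t=25: queue=[D,F,G,C,B,H] q_used=1 → run D
t=26: queue=[D,F,G,C,B,H] q_used=2 → run D
t=27: queue=[D,F,G,C,B,H] q_used=3 → run D
t=28: queue=[F,G,C,B,H,D] q_used=0 → run F
t=29: queue=[F,G,C,B,H,D] q_used=1 → run F
t=30: queue=[G,C,B,H,D] q_used=0 → run G
t=31: queue=[G,C,B,H,D] q_used=1 → run G
t=32: queue=[C,B,H,D] q_used=0 → run C
t=33: queue=[C,B,H,D] q_used=1 → run C
t=34: queue=[C,B,H,D] q_used=2 → run C
t=35: queue=[C,B,H,D] q_used=3 → run C
t=36: queue=[B,H,D] q_used=0 → run B
t=37: queue=[B,H,D] q_used=1 → run B
t=38: queue=[B,H,D] q_used=2 → run B
t=39: queue=[B,H,D] q_used=3 → run B
t=40: queue=[H,D] q_used=0 → run H
t=41: queue=[H,D] q_used=1 → run H
t=42: queue=[H,D] q_used=2 → run H
t=43: queue=[D] q_used=0 → run D
t=44: queue=[D] q_used=1 → run D
t=45: queue=[D] q_used=2 → run D
t=46: (idle)
t=47: (idle)
t=48: (idle)
t=49: (idle)

completion order = E, A, F, G, C, B, H, D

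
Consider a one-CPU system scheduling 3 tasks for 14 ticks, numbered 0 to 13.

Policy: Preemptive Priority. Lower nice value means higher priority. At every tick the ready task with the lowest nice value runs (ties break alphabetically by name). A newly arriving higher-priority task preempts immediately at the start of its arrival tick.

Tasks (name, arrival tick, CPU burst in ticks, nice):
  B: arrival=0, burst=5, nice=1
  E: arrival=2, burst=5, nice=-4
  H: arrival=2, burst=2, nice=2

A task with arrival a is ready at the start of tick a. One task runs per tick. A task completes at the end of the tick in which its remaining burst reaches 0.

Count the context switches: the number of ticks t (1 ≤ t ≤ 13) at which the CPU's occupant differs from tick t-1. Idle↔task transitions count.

t=0: ready={B} → run B
t=1: ready={B} → run B
t=2: ready={B,E,H} → run E
t=3: ready={B,E,H} → run E
t=4: ready={B,E,H} → run E
t=5: ready={B,E,H} → run E
t=6: ready={B,E,H} → run E
t=7: ready={B,H} → run B
t=8: ready={B,H} → run B
t=9: ready={B,H} → run B
t=10: ready={H} → run H
t=11: ready={H} → run H
t=12: (idle)
t=13: (idle)

context switches = 4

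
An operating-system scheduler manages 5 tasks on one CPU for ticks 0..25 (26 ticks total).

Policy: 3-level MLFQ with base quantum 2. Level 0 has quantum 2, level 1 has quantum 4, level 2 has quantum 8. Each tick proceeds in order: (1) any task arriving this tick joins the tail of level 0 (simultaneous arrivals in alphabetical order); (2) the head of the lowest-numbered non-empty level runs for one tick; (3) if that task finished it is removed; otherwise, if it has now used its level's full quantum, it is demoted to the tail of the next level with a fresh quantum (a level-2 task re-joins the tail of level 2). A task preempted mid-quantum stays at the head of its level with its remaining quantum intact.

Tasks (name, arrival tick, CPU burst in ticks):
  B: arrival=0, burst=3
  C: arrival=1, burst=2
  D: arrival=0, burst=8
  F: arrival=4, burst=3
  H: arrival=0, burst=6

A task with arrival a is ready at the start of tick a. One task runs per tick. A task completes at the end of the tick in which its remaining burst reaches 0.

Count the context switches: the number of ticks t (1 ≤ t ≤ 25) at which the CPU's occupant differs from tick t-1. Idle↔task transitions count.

context switches = 10

t=0: L0/L1/L2 = BDH/-/- → run B
t=1: L0/L1/L2 = BDHC/-/- → run B
t=2: L0/L1/L2 = DHC/B/- → run D
t=3: L0/L1/L2 = DHC/B/- → run D
t=4: L0/L1/L2 = HCF/BD/- → run H
t=5: L0/L1/L2 = HCF/BD/- → run H
t=6: L0/L1/L2 = CF/BDH/- → run C
t=7: L0/L1/L2 = CF/BDH/- → run C
t=8: L0/L1/L2 = F/BDH/- → run F
t=9: L0/L1/L2 = F/BDH/- → run F
t=10: L0/L1/L2 = -/BDHF/- → run B
t=11: L0/L1/L2 = -/DHF/- → run D
t=12: L0/L1/L2 = -/DHF/- → run D
t=13: L0/L1/L2 = -/DHF/- → run D
t=14: L0/L1/L2 = -/DHF/- → run D
t=15: L0/L1/L2 = -/HF/D → run H
t=16: L0/L1/L2 = -/HF/D → run H
t=17: L0/L1/L2 = -/HF/D → run H
t=18: L0/L1/L2 = -/HF/D → run H
t=19: L0/L1/L2 = -/F/D → run F
t=20: L0/L1/L2 = -/-/D → run D
t=21: L0/L1/L2 = -/-/D → run D
t=22: (idle)
t=23: (idle)
t=24: (idle)
t=25: (idle)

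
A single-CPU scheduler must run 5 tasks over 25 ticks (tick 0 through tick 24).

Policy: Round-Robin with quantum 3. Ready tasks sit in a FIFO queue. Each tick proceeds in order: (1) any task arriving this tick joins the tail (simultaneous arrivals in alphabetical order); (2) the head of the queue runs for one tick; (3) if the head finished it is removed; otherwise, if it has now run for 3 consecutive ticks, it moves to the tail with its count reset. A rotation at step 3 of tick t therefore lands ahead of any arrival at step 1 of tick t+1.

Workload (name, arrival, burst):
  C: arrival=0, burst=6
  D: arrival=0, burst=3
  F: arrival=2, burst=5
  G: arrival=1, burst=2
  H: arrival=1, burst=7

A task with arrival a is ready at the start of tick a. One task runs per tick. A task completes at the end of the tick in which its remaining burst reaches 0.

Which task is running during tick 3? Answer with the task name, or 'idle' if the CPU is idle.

running at tick 3 = D

t=0: queue=[C,D] q_used=0 → run C
t=1: queue=[C,D,G,H] q_used=1 → run C
t=2: queue=[C,D,G,H,F] q_used=2 → run C
t=3: queue=[D,G,H,F,C] q_used=0 → run D
t=4: queue=[D,G,H,F,C] q_used=1 → run D
t=5: queue=[D,G,H,F,C] q_used=2 → run D
t=6: queue=[G,H,F,C] q_used=0 → run G
t=7: queue=[G,H,F,C] q_used=1 → run G
t=8: queue=[H,F,C] q_used=0 → run H
t=9: queue=[H,F,C] q_used=1 → run H
t=10: queue=[H,F,C] q_used=2 → run H
t=11: queue=[F,C,H] q_used=0 → run F
t=12: queue=[F,C,H] q_used=1 → run F
t=13: queue=[F,C,H] q_used=2 → run F
t=14: queue=[C,H,F] q_used=0 → run C
t=15: queue=[C,H,F] q_used=1 → run C
t=16: queue=[C,H,F] q_used=2 → run C
t=17: queue=[H,F] q_used=0 → run H
t=18: queue=[H,F] q_used=1 → run H
t=19: queue=[H,F] q_used=2 → run H
t=20: queue=[F,H] q_used=0 → run F
t=21: queue=[F,H] q_used=1 → run F
t=22: queue=[H] q_used=0 → run H
t=23: (idle)
t=24: (idle)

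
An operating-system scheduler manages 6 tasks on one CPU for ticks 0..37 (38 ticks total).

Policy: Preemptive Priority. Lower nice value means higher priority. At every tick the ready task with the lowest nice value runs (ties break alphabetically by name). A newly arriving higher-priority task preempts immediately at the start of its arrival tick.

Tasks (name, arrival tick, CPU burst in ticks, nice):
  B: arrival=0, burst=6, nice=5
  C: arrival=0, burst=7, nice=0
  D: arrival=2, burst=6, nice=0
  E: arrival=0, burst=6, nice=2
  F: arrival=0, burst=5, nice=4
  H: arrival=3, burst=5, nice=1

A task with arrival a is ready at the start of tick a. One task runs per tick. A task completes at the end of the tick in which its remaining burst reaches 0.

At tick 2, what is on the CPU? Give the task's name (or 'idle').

running at tick 2 = C

t=0: ready={B,C,E,F} → run C
t=1: ready={B,C,E,F} → run C
t=2: ready={B,C,D,E,F} → run C
t=3: ready={B,C,D,E,F,H} → run C
t=4: ready={B,C,D,E,F,H} → run C
t=5: ready={B,C,D,E,F,H} → run C
t=6: ready={B,C,D,E,F,H} → run C
t=7: ready={B,D,E,F,H} → run D
t=8: ready={B,D,E,F,H} → run D
t=9: ready={B,D,E,F,H} → run D
t=10: ready={B,D,E,F,H} → run D
t=11: ready={B,D,E,F,H} → run D
t=12: ready={B,D,E,F,H} → run D
t=13: ready={B,E,F,H} → run H
t=14: ready={B,E,F,H} → run H
t=15: ready={B,E,F,H} → run H
t=16: ready={B,E,F,H} → run H
t=17: ready={B,E,F,H} → run H
t=18: ready={B,E,F} → run E
t=19: ready={B,E,F} → run E
t=20: ready={B,E,F} → run E
t=21: ready={B,E,F} → run E
t=22: ready={B,E,F} → run E
t=23: ready={B,E,F} → run E
t=24: ready={B,F} → run F
t=25: ready={B,F} → run F
t=26: ready={B,F} → run F
t=27: ready={B,F} → run F
t=28: ready={B,F} → run F
t=29: ready={B} → run B
t=30: ready={B} → run B
t=31: ready={B} → run B
t=32: ready={B} → run B
t=33: ready={B} → run B
t=34: ready={B} → run B
t=35: (idle)
t=36: (idle)
t=37: (idle)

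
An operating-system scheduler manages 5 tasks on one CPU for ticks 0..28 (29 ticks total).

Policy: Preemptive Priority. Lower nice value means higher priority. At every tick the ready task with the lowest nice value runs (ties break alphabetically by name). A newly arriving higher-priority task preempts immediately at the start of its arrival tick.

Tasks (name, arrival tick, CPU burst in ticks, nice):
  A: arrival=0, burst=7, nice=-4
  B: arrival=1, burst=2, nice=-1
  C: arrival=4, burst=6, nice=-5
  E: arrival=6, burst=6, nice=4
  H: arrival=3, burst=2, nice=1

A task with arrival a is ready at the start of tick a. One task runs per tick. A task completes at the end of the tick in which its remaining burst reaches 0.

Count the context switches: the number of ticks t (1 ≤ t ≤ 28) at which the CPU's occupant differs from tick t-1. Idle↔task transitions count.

t=0: ready={A} → run A
t=1: ready={A,B} → run A
t=2: ready={A,B} → run A
t=3: ready={A,B,H} → run A
t=4: ready={A,B,C,H} → run C
t=5: ready={A,B,C,H} → run C
t=6: ready={A,B,C,E,H} → run C
t=7: ready={A,B,C,E,H} → run C
t=8: ready={A,B,C,E,H} → run C
t=9: ready={A,B,C,E,H} → run C
t=10: ready={A,B,E,H} → run A
t=11: ready={A,B,E,H} → run A
t=12: ready={A,B,E,H} → run A
t=13: ready={B,E,H} → run B
t=14: ready={B,E,H} → run B
t=15: ready={E,H} → run H
t=16: ready={E,H} → run H
t=17: ready={E} → run E
t=18: ready={E} → run E
t=19: ready={E} → run E
t=20: ready={E} → run E
t=21: ready={E} → run E
t=22: ready={E} → run E
t=23: (idle)
t=24: (idle)
t=25: (idle)
t=26: (idle)
t=27: (idle)
t=28: (idle)

context switches = 6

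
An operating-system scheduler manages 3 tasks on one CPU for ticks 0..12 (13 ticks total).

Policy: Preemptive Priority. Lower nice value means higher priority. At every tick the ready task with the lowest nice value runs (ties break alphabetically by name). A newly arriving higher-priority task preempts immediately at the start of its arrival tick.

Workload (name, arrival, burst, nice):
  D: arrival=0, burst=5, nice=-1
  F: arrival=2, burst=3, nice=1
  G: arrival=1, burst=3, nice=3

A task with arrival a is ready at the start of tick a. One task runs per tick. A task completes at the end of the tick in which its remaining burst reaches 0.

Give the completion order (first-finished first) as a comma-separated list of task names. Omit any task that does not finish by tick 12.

t=0: ready={D} → run D
t=1: ready={D,G} → run D
t=2: ready={D,F,G} → run D
t=3: ready={D,F,G} → run D
t=4: ready={D,F,G} → run D
t=5: ready={F,G} → run F
t=6: ready={F,G} → run F
t=7: ready={F,G} → run F
t=8: ready={G} → run G
t=9: ready={G} → run G
t=10: ready={G} → run G
t=11: (idle)
t=12: (idle)

completion order = D, F, G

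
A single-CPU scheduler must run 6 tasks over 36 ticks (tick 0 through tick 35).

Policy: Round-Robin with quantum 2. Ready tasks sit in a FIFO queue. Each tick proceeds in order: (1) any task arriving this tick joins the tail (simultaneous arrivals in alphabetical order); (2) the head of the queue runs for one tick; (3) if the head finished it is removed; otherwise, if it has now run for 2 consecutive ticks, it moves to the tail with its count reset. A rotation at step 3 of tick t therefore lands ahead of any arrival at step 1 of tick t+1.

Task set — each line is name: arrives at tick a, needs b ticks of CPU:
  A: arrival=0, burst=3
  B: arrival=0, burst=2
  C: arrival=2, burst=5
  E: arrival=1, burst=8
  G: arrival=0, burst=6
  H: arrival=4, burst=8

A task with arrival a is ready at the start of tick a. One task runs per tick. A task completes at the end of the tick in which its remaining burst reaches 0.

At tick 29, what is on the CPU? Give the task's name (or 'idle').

running at tick 29 = E

t=0: queue=[A,B,G] q_used=0 → run A
t=1: queue=[A,B,G,E] q_used=1 → run A
t=2: queue=[B,G,E,A,C] q_used=0 → run B
t=3: queue=[B,G,E,A,C] q_used=1 → run B
t=4: queue=[G,E,A,C,H] q_used=0 → run G
t=5: queue=[G,E,A,C,H] q_used=1 → run G
t=6: queue=[E,A,C,H,G] q_used=0 → run E
t=7: queue=[E,A,C,H,G] q_used=1 → run E
t=8: queue=[A,C,H,G,E] q_used=0 → run A
t=9: queue=[C,H,G,E] q_used=0 → run C
t=10: queue=[C,H,G,E] q_used=1 → run C
t=11: queue=[H,G,E,C] q_used=0 → run H
t=12: queue=[H,G,E,C] q_used=1 → run H
t=13: queue=[G,E,C,H] q_used=0 → run G
t=14: queue=[G,E,C,H] q_used=1 → run G
t=15: queue=[E,C,H,G] q_used=0 → run E
t=16: queue=[E,C,H,G] q_used=1 → run E
t=17: queue=[C,H,G,E] q_used=0 → run C
t=18: queue=[C,H,G,E] q_used=1 → run C
t=19: queue=[H,G,E,C] q_used=0 → run H
t=20: queue=[H,G,E,C] q_used=1 → run H
t=21: queue=[G,E,C,H] q_used=0 → run G
t=22: queue=[G,E,C,H] q_used=1 → run G
t=23: queue=[E,C,H] q_used=0 → run E
t=24: queue=[E,C,H] q_used=1 → run E
t=25: queue=[C,H,E] q_used=0 → run C
t=26: queue=[H,E] q_used=0 → run H
t=27: queue=[H,E] q_used=1 → run H
t=28: queue=[E,H] q_used=0 → run E
t=29: queue=[E,H] q_used=1 → run E
t=30: queue=[H] q_used=0 → run H
t=31: queue=[H] q_used=1 → run H
t=32: (idle)
t=33: (idle)
t=34: (idle)
t=35: (idle)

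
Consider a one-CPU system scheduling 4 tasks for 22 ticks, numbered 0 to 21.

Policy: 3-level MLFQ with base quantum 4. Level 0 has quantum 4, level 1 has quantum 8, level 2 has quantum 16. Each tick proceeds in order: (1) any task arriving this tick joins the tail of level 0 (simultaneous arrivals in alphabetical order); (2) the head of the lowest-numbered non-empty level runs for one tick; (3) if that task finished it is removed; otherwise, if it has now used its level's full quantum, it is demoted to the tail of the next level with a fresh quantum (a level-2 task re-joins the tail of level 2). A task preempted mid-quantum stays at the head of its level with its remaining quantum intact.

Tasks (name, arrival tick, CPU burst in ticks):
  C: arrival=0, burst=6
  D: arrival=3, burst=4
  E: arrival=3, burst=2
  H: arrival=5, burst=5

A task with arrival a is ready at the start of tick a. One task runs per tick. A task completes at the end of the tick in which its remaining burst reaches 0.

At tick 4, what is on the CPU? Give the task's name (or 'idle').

t=0: L0/L1/L2 = C/-/- → run C
t=1: L0/L1/L2 = C/-/- → run C
t=2: L0/L1/L2 = C/-/- → run C
t=3: L0/L1/L2 = CDE/-/- → run C
t=4: L0/L1/L2 = DE/C/- → run D
t=5: L0/L1/L2 = DEH/C/- → run D
t=6: L0/L1/L2 = DEH/C/- → run D
t=7: L0/L1/L2 = DEH/C/- → run D
t=8: L0/L1/L2 = EH/C/- → run E
t=9: L0/L1/L2 = EH/C/- → run E
t=10: L0/L1/L2 = H/C/- → run H
t=11: L0/L1/L2 = H/C/- → run H
t=12: L0/L1/L2 = H/C/- → run H
t=13: L0/L1/L2 = H/C/- → run H
t=14: L0/L1/L2 = -/CH/- → run C
t=15: L0/L1/L2 = -/CH/- → run C
t=16: L0/L1/L2 = -/H/- → run H
t=17: (idle)
t=18: (idle)
t=19: (idle)
t=20: (idle)
t=21: (idle)

running at tick 4 = D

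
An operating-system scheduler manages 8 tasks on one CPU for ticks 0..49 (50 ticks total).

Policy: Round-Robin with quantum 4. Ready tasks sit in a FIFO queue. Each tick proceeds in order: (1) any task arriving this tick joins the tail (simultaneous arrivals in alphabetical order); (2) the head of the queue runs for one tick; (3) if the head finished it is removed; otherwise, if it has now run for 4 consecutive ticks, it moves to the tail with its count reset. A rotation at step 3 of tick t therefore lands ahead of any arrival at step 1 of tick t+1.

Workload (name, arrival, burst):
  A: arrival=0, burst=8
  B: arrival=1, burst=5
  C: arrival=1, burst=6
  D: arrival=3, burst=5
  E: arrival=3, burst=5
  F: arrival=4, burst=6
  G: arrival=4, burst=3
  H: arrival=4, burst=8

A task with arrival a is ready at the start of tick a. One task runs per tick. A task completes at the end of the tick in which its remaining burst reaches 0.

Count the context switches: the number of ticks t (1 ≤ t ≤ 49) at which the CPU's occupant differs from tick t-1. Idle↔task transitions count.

t=0: queue=[A] q_used=0 → run A
t=1: queue=[A,B,C] q_used=1 → run A
t=2: queue=[A,B,C] q_used=2 → run A
t=3: queue=[A,B,C,D,E] q_used=3 → run A
t=4: queue=[B,C,D,E,A,F,G,H] q_used=0 → run B
t=5: queue=[B,C,D,E,A,F,G,H] q_used=1 → run B
t=6: queue=[B,C,D,E,A,F,G,H] q_used=2 → run B
t=7: queue=[B,C,D,E,A,F,G,H] q_used=3 → run B
t=8: queue=[C,D,E,A,F,G,H,B] q_used=0 → run C
t=9: queue=[C,D,E,A,F,G,H,B] q_used=1 → run C
t=10: queue=[C,D,E,A,F,G,H,B] q_used=2 → run C
t=11: queue=[C,D,E,A,F,G,H,B] q_used=3 → run C
t=12: queue=[D,E,A,F,G,H,B,C] q_used=0 → run D
t=13: queue=[D,E,A,F,G,H,B,C] q_used=1 → run D
t=14: queue=[D,E,A,F,G,H,B,C] q_used=2 → run D
t=15: queue=[D,E,A,F,G,H,B,C] q_used=3 → run D
t=16: queue=[E,A,F,G,H,B,C,D] q_used=0 → run E
t=17: queue=[E,A,F,G,H,B,C,D] q_used=1 → run E
t=18: queue=[E,A,F,G,H,B,C,D] q_used=2 → run E
t=19: queue=[E,A,F,G,H,B,C,D] q_used=3 → run E
t=20: queue=[A,F,G,H,B,C,D,E] q_used=0 → run A
t=21: queue=[A,F,G,H,B,C,D,E] q_used=1 → run A
t=22: queue=[A,F,G,H,B,C,D,E] q_used=2 → run A
t=23: queue=[A,F,G,H,B,C,D,E] q_used=3 → run A
t=24: queue=[F,G,H,B,C,D,E] q_used=0 → run F
t=25: queue=[F,G,H,B,C,D,E] q_used=1 → run F
t=26: queue=[F,G,H,B,C,D,E] q_used=2 → run F
t=27: queue=[F,G,H,B,C,D,E] q_used=3 → run F
t=28: queue=[G,H,B,C,D,E,F] q_used=0 → run G
t=29: queue=[G,H,B,C,D,E,F] q_used=1 → run G
t=30: queue=[G,H,B,C,D,E,F] q_used=2 → run G
t=31: queue=[H,B,C,D,E,F] q_used=0 → run H
t=32: queue=[H,B,C,D,E,F] q_used=1 → run H
t=33: queue=[H,B,C,D,E,F] q_used=2 → run H
t=34: queue=[H,B,C,D,E,F] q_used=3 → run H
t=35: queue=[B,C,D,E,F,H] q_used=0 → run B
t=36: queue=[C,D,E,F,H] q_used=0 → run C
t=37: queue=[C,D,E,F,H] q_used=1 → run C
t=38: queue=[D,E,F,H] q_used=0 → run D
t=39: queue=[E,F,H] q_used=0 → run E
t=40: queue=[F,H] q_used=0 → run F
t=41: queue=[F,H] q_used=1 → run F
t=42: queue=[H] q_used=0 → run H
t=43: queue=[H] q_used=1 → run H
t=44: queue=[H] q_used=2 → run H
t=45: queue=[H] q_used=3 → run H
t=46: (idle)
t=47: (idle)
t=48: (idle)
t=49: (idle)

context switches = 15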